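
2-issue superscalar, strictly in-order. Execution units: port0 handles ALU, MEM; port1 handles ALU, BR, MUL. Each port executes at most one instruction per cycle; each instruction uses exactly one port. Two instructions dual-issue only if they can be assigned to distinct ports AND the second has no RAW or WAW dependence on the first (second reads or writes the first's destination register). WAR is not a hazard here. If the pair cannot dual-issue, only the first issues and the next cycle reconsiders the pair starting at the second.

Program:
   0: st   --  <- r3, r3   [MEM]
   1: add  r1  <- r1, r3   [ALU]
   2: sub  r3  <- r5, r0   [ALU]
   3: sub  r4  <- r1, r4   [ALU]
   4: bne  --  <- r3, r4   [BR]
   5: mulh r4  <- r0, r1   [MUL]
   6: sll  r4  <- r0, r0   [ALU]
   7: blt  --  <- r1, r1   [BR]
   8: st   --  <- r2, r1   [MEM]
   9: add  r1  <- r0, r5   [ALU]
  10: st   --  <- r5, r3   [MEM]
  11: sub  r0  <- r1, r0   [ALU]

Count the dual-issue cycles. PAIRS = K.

#0 head=0: st+add i0,i1 pair
#1 head=2: sub+sub i2,i3 pair
#2 head=4: bne i4 no-port BR/MUL
#3 head=5: mulh i5 WAW r4
#4 head=6: sll+blt i6,i7 pair
#5 head=8: st+add i8,i9 pair
#6 head=10: st+sub i10,i11 pair

PAIRS = 5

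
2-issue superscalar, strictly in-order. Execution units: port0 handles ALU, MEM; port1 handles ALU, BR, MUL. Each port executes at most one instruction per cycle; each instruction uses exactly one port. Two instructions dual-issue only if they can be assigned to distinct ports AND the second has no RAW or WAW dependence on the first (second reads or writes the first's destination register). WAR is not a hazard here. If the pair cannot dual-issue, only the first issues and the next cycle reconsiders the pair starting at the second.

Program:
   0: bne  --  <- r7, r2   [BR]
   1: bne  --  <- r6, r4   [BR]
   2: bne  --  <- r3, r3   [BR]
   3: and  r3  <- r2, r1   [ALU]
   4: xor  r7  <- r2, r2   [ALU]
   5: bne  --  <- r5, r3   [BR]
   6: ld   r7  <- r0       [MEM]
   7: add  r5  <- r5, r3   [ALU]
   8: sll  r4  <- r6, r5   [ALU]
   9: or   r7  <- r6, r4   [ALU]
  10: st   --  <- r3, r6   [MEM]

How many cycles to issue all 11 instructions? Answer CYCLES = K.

CYCLES = 7

  cy0 -> i0 (bne) no-port BR/BR
  cy1 -> i1 (bne) no-port BR/BR
  cy2 -> i2,i3 (bne;and) dual
  cy3 -> i4,i5 (xor;bne) dual
  cy4 -> i6,i7 (ld;add) dual
  cy5 -> i8 (sll) RAW r4
  cy6 -> i9,i10 (or;st) dual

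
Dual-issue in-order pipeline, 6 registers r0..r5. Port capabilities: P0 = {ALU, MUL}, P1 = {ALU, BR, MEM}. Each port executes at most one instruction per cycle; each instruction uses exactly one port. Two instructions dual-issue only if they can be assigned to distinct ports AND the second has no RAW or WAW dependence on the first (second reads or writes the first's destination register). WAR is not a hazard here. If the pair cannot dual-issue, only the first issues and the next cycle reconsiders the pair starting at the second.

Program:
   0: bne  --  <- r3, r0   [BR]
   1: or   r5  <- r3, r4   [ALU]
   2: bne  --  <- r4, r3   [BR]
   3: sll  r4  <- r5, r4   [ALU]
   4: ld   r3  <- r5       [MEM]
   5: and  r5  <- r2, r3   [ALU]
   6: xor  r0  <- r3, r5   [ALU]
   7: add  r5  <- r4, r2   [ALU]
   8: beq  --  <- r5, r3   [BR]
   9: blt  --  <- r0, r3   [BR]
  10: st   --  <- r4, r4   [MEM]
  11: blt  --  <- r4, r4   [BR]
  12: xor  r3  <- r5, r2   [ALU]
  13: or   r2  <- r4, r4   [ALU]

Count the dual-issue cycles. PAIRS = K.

PAIRS = 4

0. bne/or @i0&i1  | dual
1. bne/sll @i2&i3  | dual
2. ld @i4  | RAW r3
3. and @i5  | RAW r5
4. xor/add @i6&i7  | dual
5. beq @i8  | no-port BR/BR
6. blt @i9  | no-port BR/MEM
7. st @i10  | no-port MEM/BR
8. blt/xor @i11&i12  | dual
9. or @i13  | tail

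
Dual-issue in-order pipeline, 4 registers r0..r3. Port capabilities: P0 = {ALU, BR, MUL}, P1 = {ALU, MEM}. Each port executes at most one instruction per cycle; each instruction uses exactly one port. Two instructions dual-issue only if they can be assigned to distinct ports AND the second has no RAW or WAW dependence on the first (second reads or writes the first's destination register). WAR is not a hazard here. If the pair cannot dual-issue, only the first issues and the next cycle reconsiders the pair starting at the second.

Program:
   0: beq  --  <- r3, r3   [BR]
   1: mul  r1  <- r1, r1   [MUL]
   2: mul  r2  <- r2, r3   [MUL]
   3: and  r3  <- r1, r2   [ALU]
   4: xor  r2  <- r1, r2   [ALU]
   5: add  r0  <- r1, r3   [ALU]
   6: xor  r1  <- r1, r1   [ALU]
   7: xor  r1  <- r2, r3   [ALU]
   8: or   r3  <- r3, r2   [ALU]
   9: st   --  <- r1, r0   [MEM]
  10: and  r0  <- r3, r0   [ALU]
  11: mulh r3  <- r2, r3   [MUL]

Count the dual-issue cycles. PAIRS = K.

c0: i0 beq.BR  no-port BR/MUL
c1: i1 mul.MUL  no-port MUL/MUL
c2: i2 mul.MUL  RAW r2
c3: i3&i4 and.ALU xor.ALU  dual
c4: i5&i6 add.ALU xor.ALU  dual
c5: i7&i8 xor.ALU or.ALU  dual
c6: i9&i10 st.MEM and.ALU  dual
c7: i11 mulh.MUL  tail

PAIRS = 4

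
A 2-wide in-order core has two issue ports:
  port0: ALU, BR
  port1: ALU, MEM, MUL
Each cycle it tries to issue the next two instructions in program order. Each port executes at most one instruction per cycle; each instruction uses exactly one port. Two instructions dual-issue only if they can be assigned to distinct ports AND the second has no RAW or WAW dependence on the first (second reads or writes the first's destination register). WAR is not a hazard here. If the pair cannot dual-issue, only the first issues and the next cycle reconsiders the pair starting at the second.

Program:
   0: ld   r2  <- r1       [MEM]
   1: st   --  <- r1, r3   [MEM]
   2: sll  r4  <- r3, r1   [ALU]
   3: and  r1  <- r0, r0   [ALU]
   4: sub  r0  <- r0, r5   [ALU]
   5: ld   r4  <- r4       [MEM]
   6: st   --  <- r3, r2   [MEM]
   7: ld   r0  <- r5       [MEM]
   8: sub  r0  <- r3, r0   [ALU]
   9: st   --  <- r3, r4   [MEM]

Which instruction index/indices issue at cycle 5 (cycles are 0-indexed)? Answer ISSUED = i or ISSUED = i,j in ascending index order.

0. ld @i0  | no-port MEM/MEM
1. st+sll @i1&i2  | 2-wide
2. and+sub @i3&i4  | 2-wide
3. ld @i5  | no-port MEM/MEM
4. st @i6  | no-port MEM/MEM
5. ld @i7  | RAW+WAW r0
6. sub+st @i8&i9  | 2-wide

ISSUED = 7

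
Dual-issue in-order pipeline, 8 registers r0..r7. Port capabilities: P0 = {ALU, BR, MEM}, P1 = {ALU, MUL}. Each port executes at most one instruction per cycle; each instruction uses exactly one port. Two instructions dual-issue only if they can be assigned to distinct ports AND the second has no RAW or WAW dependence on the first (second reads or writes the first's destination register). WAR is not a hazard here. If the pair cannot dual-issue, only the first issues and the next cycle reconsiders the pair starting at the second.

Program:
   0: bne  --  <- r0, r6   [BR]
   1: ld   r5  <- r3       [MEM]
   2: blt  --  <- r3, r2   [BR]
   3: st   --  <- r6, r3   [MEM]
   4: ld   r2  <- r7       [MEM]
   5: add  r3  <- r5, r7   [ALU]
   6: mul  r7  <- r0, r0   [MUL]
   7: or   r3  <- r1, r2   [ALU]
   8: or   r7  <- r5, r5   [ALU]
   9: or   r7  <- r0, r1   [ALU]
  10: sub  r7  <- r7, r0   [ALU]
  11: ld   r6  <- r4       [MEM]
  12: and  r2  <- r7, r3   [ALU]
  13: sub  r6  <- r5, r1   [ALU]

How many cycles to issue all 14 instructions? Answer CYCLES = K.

CYCLES = 10

t=0 i0:bne ; no-port BR/MEM
t=1 i1:ld ; no-port MEM/BR
t=2 i2:blt ; no-port BR/MEM
t=3 i3:st ; no-port MEM/MEM
t=4 i4/i5:ld add ; dual
t=5 i6/i7:mul or ; dual
t=6 i8:or ; WAW r7
t=7 i9:or ; RAW+WAW r7
t=8 i10/i11:sub ld ; dual
t=9 i12/i13:and sub ; dual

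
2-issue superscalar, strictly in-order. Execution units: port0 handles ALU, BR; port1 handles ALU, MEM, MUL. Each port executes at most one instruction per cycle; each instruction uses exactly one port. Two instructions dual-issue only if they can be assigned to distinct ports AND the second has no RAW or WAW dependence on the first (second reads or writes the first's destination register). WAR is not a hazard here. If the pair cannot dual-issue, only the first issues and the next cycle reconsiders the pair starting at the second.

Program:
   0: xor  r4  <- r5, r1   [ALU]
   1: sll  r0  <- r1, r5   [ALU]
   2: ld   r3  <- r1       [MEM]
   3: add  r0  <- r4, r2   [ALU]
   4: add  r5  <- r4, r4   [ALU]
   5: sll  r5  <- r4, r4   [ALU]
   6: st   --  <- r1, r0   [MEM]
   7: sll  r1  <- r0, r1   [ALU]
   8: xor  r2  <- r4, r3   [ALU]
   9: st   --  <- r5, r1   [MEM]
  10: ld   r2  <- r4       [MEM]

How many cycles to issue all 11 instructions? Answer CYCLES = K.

c0: i0/i1 xor;sll  2-wide
c1: i2/i3 ld;add  2-wide
c2: i4 add  WAW r5
c3: i5/i6 sll;st  2-wide
c4: i7/i8 sll;xor  2-wide
c5: i9 st  no-port MEM/MEM
c6: i10 ld  tail

CYCLES = 7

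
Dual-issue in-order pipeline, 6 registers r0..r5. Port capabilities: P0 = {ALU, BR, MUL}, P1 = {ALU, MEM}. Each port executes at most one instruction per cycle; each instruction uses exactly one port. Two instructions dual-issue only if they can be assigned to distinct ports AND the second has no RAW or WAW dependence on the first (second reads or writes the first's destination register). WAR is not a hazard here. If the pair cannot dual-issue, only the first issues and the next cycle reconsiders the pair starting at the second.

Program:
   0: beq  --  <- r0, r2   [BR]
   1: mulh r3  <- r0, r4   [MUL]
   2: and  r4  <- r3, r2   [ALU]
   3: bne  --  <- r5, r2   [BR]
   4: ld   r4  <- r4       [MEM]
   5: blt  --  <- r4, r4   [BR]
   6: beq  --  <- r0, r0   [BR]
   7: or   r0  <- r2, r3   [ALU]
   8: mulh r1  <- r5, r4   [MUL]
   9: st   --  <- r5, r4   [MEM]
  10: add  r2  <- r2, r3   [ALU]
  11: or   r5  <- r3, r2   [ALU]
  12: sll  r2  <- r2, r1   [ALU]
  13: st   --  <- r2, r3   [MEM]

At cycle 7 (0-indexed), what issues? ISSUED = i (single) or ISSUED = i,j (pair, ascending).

ISSUED = 10

#0 head=0: beq i0 no-port BR/MUL
#1 head=1: mulh i1 RAW r3
#2 head=2: and bne i2&i3 pair
#3 head=4: ld i4 RAW r4
#4 head=5: blt i5 no-port BR/BR
#5 head=6: beq or i6&i7 pair
#6 head=8: mulh st i8&i9 pair
#7 head=10: add i10 RAW r2
#8 head=11: or sll i11&i12 pair
#9 head=13: st i13 tail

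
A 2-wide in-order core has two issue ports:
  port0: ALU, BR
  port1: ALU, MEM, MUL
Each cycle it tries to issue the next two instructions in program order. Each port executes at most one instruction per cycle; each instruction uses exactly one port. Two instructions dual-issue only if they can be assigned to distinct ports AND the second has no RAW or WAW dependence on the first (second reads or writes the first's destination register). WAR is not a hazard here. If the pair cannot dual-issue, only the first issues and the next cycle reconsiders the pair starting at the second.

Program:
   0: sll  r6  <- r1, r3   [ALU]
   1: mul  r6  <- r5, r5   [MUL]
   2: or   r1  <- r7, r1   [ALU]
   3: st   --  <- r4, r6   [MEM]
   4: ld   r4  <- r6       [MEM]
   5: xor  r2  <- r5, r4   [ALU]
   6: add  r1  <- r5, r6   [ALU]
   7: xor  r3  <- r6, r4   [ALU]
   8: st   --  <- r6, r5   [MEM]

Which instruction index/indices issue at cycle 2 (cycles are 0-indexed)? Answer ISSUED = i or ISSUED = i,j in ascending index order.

  cy0 -> i0 (sll.ALU) WAW r6
  cy1 -> i1+i2 (mul.MUL or.ALU) dual
  cy2 -> i3 (st.MEM) no-port MEM/MEM
  cy3 -> i4 (ld.MEM) RAW r4
  cy4 -> i5+i6 (xor.ALU add.ALU) dual
  cy5 -> i7+i8 (xor.ALU st.MEM) dual

ISSUED = 3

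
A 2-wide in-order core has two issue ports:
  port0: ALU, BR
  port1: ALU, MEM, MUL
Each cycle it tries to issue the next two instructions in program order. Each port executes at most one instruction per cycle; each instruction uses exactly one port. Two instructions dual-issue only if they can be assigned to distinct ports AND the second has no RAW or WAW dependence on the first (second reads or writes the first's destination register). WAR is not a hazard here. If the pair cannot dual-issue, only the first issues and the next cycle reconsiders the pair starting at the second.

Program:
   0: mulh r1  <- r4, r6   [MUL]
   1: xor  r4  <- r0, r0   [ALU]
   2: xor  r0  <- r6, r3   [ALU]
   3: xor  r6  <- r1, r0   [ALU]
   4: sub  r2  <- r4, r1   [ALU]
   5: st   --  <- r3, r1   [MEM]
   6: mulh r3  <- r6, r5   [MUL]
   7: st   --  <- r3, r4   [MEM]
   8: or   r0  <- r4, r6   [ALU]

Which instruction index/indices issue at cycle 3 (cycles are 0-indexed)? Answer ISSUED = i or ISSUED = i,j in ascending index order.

  cy0 -> i0/i1 (mulh xor) 2-wide
  cy1 -> i2 (xor) RAW r0
  cy2 -> i3/i4 (xor sub) 2-wide
  cy3 -> i5 (st) no-port MEM/MUL
  cy4 -> i6 (mulh) no-port MUL/MEM
  cy5 -> i7/i8 (st or) 2-wide

ISSUED = 5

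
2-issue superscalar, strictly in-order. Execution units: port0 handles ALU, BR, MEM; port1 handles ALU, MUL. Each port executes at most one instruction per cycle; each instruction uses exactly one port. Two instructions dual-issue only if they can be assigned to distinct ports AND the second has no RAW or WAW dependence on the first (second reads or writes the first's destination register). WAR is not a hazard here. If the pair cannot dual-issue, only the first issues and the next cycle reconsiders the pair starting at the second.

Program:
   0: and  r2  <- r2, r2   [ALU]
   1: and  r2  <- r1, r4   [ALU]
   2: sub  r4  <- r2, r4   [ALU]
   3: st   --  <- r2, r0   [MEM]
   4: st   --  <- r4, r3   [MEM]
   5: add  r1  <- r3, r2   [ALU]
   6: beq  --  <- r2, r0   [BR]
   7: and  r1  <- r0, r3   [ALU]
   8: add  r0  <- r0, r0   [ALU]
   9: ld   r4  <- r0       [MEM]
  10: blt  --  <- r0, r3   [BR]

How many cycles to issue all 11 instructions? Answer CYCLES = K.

CYCLES = 8

[0] i0  and  -- WAW r2
[1] i1  and  -- RAW r2
[2] i2+i3  sub;st  -- 2-wide
[3] i4+i5  st;add  -- 2-wide
[4] i6+i7  beq;and  -- 2-wide
[5] i8  add  -- RAW r0
[6] i9  ld  -- no-port MEM/BR
[7] i10  blt  -- tail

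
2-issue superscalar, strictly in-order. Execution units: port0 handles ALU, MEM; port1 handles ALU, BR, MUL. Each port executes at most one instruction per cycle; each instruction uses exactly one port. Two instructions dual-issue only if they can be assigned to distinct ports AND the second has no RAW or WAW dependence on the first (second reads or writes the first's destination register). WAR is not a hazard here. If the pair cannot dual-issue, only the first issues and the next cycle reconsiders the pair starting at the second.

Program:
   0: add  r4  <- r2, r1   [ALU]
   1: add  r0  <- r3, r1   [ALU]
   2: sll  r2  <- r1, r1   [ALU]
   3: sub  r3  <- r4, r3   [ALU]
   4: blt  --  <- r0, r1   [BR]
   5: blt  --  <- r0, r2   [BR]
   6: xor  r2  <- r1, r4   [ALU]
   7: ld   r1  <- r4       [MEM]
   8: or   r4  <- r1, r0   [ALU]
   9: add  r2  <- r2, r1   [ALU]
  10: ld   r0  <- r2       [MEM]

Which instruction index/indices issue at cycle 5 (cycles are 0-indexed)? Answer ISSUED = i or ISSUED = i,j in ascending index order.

[0] i0+i1  add.ALU add.ALU  -- pair
[1] i2+i3  sll.ALU sub.ALU  -- pair
[2] i4  blt.BR  -- no-port BR/BR
[3] i5+i6  blt.BR xor.ALU  -- pair
[4] i7  ld.MEM  -- RAW r1
[5] i8+i9  or.ALU add.ALU  -- pair
[6] i10  ld.MEM  -- tail

ISSUED = 8,9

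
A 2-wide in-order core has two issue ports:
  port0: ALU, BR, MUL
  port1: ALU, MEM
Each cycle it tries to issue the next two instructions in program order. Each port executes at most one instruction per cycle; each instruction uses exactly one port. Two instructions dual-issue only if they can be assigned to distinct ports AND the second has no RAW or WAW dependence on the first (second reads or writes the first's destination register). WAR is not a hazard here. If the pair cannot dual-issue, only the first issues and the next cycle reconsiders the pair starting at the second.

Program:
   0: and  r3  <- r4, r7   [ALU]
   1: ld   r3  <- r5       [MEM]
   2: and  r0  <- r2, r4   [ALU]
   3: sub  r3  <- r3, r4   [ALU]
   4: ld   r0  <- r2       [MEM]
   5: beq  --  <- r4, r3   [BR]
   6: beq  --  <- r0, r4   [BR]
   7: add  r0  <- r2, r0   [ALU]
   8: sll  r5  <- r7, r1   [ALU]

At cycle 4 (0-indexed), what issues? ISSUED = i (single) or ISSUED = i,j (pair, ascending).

c0: i0 and.ALU  WAW r3
c1: i1&i2 ld.MEM+and.ALU  dual
c2: i3&i4 sub.ALU+ld.MEM  dual
c3: i5 beq.BR  no-port BR/BR
c4: i6&i7 beq.BR+add.ALU  dual
c5: i8 sll.ALU  tail

ISSUED = 6,7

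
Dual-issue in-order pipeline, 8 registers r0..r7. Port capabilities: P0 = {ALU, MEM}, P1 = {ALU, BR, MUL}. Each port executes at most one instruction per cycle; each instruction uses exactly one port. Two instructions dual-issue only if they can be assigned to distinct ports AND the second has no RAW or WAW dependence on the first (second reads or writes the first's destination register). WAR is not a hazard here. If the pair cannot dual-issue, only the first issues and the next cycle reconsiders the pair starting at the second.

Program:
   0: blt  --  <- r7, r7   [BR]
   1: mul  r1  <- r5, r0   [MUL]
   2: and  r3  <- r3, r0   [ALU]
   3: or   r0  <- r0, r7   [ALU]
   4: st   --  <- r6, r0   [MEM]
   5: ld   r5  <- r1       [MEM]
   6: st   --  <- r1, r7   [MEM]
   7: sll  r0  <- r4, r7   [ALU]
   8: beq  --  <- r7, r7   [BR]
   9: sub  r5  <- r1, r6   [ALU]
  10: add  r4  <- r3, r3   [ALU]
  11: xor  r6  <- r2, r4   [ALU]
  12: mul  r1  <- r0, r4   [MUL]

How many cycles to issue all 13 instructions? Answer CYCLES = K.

c0: i0 blt  no-port BR/MUL
c1: i1/i2 mul and  2-wide
c2: i3 or  RAW r0
c3: i4 st  no-port MEM/MEM
c4: i5 ld  no-port MEM/MEM
c5: i6/i7 st sll  2-wide
c6: i8/i9 beq sub  2-wide
c7: i10 add  RAW r4
c8: i11/i12 xor mul  2-wide

CYCLES = 9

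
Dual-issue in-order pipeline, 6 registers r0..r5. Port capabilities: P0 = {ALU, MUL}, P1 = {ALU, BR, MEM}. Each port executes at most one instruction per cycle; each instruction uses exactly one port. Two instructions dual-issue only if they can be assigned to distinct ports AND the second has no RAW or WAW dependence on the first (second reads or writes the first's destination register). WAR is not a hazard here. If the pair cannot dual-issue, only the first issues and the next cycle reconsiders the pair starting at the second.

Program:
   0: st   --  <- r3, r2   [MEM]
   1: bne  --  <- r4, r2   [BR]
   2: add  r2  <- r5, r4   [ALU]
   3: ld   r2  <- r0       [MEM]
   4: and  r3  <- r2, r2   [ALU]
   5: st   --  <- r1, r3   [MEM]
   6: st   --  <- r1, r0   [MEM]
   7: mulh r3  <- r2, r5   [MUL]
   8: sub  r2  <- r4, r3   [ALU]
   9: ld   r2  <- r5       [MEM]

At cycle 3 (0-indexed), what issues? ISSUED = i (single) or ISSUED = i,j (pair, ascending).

ISSUED = 4

c0: i0 st.MEM  no-port MEM/BR
c1: i1&i2 bne.BR/add.ALU  pair
c2: i3 ld.MEM  RAW r2
c3: i4 and.ALU  RAW r3
c4: i5 st.MEM  no-port MEM/MEM
c5: i6&i7 st.MEM/mulh.MUL  pair
c6: i8 sub.ALU  WAW r2
c7: i9 ld.MEM  tail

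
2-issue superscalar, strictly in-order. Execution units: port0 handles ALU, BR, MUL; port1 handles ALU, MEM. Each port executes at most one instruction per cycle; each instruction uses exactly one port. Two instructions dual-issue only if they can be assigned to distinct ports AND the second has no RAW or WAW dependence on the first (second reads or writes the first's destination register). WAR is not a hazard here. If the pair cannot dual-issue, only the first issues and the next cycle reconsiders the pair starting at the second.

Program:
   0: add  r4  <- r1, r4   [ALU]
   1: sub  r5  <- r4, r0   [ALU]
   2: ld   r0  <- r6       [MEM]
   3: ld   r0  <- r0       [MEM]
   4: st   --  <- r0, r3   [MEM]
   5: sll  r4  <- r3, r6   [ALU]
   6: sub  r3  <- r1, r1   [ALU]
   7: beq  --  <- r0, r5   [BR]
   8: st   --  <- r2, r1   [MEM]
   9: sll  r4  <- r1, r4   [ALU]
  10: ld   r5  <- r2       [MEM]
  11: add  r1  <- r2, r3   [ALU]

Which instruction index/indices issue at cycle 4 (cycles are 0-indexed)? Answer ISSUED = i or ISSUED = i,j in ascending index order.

0. add.ALU @i0  | RAW r4
1. sub.ALU ld.MEM @i1&i2  | pair
2. ld.MEM @i3  | no-port MEM/MEM
3. st.MEM sll.ALU @i4&i5  | pair
4. sub.ALU beq.BR @i6&i7  | pair
5. st.MEM sll.ALU @i8&i9  | pair
6. ld.MEM add.ALU @i10&i11  | pair

ISSUED = 6,7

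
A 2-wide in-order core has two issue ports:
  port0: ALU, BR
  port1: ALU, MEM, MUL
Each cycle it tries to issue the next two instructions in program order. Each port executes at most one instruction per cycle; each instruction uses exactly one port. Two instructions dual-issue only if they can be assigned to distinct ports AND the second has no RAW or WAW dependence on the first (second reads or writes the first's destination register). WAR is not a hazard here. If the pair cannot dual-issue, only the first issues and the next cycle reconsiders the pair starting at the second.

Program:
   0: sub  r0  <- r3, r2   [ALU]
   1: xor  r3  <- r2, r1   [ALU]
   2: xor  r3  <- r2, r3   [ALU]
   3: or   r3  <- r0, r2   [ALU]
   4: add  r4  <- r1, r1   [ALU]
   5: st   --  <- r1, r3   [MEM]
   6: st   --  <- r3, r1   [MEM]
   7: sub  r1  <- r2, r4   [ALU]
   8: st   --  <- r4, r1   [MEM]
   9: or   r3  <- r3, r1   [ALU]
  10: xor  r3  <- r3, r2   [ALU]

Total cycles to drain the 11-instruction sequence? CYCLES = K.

#0 head=0: sub+xor i0/i1 pair
#1 head=2: xor i2 WAW r3
#2 head=3: or+add i3/i4 pair
#3 head=5: st i5 no-port MEM/MEM
#4 head=6: st+sub i6/i7 pair
#5 head=8: st+or i8/i9 pair
#6 head=10: xor i10 tail

CYCLES = 7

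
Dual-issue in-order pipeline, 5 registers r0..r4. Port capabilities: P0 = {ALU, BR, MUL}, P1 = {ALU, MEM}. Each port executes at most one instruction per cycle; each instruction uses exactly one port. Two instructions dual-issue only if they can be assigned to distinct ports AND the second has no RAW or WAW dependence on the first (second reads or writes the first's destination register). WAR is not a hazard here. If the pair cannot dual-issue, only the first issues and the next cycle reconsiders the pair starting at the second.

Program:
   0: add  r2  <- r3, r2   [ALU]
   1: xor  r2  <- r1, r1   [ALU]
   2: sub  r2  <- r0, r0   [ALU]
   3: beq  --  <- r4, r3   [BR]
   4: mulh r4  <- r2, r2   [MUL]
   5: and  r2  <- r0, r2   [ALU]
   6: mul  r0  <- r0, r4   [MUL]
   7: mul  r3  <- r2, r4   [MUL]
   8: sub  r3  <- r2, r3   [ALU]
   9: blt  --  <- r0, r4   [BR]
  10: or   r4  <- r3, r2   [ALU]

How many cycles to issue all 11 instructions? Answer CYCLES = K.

c0: i0 add  WAW r2
c1: i1 xor  WAW r2
c2: i2&i3 sub beq  2-wide
c3: i4&i5 mulh and  2-wide
c4: i6 mul  no-port MUL/MUL
c5: i7 mul  RAW+WAW r3
c6: i8&i9 sub blt  2-wide
c7: i10 or  tail

CYCLES = 8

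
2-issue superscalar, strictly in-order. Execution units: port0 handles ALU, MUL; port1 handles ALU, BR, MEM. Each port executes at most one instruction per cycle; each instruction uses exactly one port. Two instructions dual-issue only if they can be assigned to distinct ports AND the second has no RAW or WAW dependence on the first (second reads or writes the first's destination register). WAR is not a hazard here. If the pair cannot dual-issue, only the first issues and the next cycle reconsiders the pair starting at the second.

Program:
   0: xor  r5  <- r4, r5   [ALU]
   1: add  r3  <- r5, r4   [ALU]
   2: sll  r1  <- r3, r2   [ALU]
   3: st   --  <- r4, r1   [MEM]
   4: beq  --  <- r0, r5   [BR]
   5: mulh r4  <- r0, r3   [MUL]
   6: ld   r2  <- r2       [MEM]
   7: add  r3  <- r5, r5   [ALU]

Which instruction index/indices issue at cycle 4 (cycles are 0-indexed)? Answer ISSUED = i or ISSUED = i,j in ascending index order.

[0] i0  xor  -- RAW r5
[1] i1  add  -- RAW r3
[2] i2  sll  -- RAW r1
[3] i3  st  -- no-port MEM/BR
[4] i4/i5  beq;mulh  -- dual
[5] i6/i7  ld;add  -- dual

ISSUED = 4,5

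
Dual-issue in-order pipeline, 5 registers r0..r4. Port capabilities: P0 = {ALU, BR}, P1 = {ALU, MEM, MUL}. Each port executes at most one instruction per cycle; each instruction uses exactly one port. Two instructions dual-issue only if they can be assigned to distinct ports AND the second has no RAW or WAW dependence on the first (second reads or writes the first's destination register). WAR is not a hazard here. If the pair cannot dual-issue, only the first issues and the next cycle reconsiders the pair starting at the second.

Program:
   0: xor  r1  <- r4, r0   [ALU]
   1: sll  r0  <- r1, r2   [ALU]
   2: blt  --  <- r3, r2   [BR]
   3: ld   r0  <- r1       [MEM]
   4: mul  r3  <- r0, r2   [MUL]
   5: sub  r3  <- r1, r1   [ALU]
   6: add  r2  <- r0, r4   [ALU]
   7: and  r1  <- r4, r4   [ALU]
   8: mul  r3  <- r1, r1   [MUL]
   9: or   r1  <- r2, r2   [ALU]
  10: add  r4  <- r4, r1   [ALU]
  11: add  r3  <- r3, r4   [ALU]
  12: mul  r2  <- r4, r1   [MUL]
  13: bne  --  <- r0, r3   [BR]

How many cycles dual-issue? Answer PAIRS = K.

PAIRS = 4

  cy0 -> i0 (xor) RAW r1
  cy1 -> i1&i2 (sll blt) pair
  cy2 -> i3 (ld) no-port MEM/MUL
  cy3 -> i4 (mul) WAW r3
  cy4 -> i5&i6 (sub add) pair
  cy5 -> i7 (and) RAW r1
  cy6 -> i8&i9 (mul or) pair
  cy7 -> i10 (add) RAW r4
  cy8 -> i11&i12 (add mul) pair
  cy9 -> i13 (bne) tail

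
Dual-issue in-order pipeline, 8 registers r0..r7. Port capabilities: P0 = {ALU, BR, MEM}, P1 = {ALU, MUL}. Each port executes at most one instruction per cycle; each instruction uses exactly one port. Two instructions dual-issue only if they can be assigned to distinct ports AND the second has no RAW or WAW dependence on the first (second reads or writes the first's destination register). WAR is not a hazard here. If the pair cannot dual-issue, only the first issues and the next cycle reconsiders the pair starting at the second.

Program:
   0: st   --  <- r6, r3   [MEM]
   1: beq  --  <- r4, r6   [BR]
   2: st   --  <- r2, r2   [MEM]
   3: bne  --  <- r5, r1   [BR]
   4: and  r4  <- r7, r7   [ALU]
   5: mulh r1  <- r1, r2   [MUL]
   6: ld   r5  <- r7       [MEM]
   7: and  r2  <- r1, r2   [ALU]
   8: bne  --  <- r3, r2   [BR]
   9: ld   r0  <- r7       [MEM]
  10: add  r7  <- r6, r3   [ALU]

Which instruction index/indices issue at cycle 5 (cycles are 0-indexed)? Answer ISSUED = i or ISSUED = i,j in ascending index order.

  cy0 -> i0 (st) no-port MEM/BR
  cy1 -> i1 (beq) no-port BR/MEM
  cy2 -> i2 (st) no-port MEM/BR
  cy3 -> i3&i4 (bne;and) pair
  cy4 -> i5&i6 (mulh;ld) pair
  cy5 -> i7 (and) RAW r2
  cy6 -> i8 (bne) no-port BR/MEM
  cy7 -> i9&i10 (ld;add) pair

ISSUED = 7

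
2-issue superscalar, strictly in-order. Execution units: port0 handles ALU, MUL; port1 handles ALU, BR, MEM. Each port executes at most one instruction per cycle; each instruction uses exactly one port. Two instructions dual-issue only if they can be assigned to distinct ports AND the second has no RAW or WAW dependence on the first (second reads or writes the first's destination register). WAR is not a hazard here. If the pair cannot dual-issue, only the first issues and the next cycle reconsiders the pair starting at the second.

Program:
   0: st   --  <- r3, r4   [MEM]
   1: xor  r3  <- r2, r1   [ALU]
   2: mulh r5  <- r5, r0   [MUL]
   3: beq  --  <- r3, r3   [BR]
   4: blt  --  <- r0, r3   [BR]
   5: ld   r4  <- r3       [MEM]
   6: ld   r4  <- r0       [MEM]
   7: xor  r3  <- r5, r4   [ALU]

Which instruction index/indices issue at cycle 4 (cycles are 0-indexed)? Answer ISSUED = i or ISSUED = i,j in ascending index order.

#0 head=0: st xor i0+i1 dual
#1 head=2: mulh beq i2+i3 dual
#2 head=4: blt i4 no-port BR/MEM
#3 head=5: ld i5 no-port MEM/MEM
#4 head=6: ld i6 RAW r4
#5 head=7: xor i7 tail

ISSUED = 6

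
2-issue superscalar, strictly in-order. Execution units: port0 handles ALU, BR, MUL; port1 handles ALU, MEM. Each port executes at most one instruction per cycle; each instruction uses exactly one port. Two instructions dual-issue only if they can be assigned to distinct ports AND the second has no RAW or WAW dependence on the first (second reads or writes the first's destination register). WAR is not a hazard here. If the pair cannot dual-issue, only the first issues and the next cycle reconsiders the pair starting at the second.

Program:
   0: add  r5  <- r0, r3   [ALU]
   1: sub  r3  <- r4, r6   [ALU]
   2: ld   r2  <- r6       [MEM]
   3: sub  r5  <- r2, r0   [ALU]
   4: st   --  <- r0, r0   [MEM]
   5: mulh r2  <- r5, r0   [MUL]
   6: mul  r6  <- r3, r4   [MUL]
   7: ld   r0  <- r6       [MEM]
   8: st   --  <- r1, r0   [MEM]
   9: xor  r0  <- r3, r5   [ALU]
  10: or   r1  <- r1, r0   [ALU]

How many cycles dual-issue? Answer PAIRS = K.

PAIRS = 3

c0: i0,i1 add.ALU;sub.ALU  2-wide
c1: i2 ld.MEM  RAW r2
c2: i3,i4 sub.ALU;st.MEM  2-wide
c3: i5 mulh.MUL  no-port MUL/MUL
c4: i6 mul.MUL  RAW r6
c5: i7 ld.MEM  no-port MEM/MEM
c6: i8,i9 st.MEM;xor.ALU  2-wide
c7: i10 or.ALU  tail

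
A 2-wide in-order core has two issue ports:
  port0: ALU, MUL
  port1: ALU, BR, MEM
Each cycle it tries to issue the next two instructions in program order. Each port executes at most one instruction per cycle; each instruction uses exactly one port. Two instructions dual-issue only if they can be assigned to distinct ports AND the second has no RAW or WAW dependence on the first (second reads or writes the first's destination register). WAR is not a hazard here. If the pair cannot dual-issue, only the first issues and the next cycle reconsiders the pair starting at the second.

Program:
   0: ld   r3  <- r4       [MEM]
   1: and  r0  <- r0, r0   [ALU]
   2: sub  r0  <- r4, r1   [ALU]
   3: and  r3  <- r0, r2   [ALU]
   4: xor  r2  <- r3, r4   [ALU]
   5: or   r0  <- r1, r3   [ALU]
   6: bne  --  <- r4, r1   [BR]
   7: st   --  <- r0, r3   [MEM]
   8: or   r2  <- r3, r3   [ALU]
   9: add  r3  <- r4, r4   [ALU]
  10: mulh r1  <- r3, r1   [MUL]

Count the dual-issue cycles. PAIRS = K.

PAIRS = 3

c0: i0,i1 ld.MEM;and.ALU  pair
c1: i2 sub.ALU  RAW r0
c2: i3 and.ALU  RAW r3
c3: i4,i5 xor.ALU;or.ALU  pair
c4: i6 bne.BR  no-port BR/MEM
c5: i7,i8 st.MEM;or.ALU  pair
c6: i9 add.ALU  RAW r3
c7: i10 mulh.MUL  tail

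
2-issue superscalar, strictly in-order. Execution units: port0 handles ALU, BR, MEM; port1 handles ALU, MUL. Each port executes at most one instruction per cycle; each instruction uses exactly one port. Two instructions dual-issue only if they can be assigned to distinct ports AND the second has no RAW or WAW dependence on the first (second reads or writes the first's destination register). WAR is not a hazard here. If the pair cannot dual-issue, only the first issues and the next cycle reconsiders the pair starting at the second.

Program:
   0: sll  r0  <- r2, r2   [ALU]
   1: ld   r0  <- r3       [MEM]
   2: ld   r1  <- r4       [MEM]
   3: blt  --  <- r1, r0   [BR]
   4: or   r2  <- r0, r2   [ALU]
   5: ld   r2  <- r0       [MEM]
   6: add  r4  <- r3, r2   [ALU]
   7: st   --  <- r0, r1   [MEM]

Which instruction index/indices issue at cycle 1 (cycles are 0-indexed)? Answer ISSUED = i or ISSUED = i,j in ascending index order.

  cy0 -> i0 (sll.ALU) WAW r0
  cy1 -> i1 (ld.MEM) no-port MEM/MEM
  cy2 -> i2 (ld.MEM) no-port MEM/BR
  cy3 -> i3+i4 (blt.BR;or.ALU) dual
  cy4 -> i5 (ld.MEM) RAW r2
  cy5 -> i6+i7 (add.ALU;st.MEM) dual

ISSUED = 1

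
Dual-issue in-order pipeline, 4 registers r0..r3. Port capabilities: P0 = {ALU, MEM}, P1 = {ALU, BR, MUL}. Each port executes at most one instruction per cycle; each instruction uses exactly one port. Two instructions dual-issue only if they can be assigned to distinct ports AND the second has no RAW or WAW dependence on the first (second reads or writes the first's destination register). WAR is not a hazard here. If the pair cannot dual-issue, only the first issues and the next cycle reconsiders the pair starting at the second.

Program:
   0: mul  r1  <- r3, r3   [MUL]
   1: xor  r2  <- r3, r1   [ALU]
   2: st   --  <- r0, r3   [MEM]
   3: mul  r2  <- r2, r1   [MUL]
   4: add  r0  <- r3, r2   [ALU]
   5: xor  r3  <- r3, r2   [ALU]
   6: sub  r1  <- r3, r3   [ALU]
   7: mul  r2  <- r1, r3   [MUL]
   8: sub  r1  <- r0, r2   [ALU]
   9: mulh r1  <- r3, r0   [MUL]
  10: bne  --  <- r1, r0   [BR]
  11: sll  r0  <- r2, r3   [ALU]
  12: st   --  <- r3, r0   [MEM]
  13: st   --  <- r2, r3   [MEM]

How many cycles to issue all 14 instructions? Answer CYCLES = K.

[0] i0  mul.MUL  -- RAW r1
[1] i1&i2  xor.ALU;st.MEM  -- dual
[2] i3  mul.MUL  -- RAW r2
[3] i4&i5  add.ALU;xor.ALU  -- dual
[4] i6  sub.ALU  -- RAW r1
[5] i7  mul.MUL  -- RAW r2
[6] i8  sub.ALU  -- WAW r1
[7] i9  mulh.MUL  -- no-port MUL/BR
[8] i10&i11  bne.BR;sll.ALU  -- dual
[9] i12  st.MEM  -- no-port MEM/MEM
[10] i13  st.MEM  -- tail

CYCLES = 11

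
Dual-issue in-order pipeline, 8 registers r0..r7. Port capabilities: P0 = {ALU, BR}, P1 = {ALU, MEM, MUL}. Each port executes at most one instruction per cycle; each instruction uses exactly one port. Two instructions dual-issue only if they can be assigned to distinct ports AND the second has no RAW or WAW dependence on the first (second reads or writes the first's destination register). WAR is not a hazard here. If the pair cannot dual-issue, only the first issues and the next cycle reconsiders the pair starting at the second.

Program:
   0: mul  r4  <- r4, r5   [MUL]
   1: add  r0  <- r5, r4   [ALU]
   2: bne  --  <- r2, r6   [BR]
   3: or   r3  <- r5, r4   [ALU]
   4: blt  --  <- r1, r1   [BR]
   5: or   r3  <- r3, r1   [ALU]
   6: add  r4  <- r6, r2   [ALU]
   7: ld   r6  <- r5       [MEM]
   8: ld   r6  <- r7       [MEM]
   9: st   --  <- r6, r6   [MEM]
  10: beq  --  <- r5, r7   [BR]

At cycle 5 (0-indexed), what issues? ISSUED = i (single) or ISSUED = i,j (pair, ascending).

ISSUED = 8

  cy0 -> i0 (mul) RAW r4
  cy1 -> i1&i2 (add bne) 2-wide
  cy2 -> i3&i4 (or blt) 2-wide
  cy3 -> i5&i6 (or add) 2-wide
  cy4 -> i7 (ld) no-port MEM/MEM
  cy5 -> i8 (ld) no-port MEM/MEM
  cy6 -> i9&i10 (st beq) 2-wide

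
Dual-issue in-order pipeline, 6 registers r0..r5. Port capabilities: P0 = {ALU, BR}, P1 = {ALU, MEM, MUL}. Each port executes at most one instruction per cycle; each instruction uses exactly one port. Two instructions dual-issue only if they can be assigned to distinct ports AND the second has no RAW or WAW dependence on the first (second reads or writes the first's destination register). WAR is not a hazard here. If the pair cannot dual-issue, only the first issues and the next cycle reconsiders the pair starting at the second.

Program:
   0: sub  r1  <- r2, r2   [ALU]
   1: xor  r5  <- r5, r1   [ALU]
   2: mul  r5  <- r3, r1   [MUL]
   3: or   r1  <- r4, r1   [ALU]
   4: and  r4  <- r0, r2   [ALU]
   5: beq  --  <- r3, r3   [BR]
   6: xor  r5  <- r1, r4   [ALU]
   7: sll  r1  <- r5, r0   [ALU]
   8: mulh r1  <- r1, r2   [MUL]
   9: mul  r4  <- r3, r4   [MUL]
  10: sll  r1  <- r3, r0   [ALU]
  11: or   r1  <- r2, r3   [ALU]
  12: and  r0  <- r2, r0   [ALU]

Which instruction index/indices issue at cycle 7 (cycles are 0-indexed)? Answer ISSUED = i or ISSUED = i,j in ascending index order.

[0] i0  sub  -- RAW r1
[1] i1  xor  -- WAW r5
[2] i2&i3  mul;or  -- 2-wide
[3] i4&i5  and;beq  -- 2-wide
[4] i6  xor  -- RAW r5
[5] i7  sll  -- RAW+WAW r1
[6] i8  mulh  -- no-port MUL/MUL
[7] i9&i10  mul;sll  -- 2-wide
[8] i11&i12  or;and  -- 2-wide

ISSUED = 9,10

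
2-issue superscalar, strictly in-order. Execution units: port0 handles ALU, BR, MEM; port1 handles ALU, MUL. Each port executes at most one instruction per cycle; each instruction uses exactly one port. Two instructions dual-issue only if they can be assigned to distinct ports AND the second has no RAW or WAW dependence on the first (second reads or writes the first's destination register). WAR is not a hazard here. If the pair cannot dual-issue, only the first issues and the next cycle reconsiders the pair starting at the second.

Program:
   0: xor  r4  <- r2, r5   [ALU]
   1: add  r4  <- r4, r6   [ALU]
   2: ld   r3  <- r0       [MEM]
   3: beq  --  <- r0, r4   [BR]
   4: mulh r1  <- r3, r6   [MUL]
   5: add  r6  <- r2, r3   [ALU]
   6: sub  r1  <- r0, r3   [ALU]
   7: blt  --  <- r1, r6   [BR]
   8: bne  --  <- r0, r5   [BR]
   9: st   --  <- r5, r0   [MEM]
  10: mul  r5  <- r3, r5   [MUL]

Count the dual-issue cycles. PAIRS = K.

t=0 i0:xor ; RAW+WAW r4
t=1 i1,i2:add/ld ; 2-wide
t=2 i3,i4:beq/mulh ; 2-wide
t=3 i5,i6:add/sub ; 2-wide
t=4 i7:blt ; no-port BR/BR
t=5 i8:bne ; no-port BR/MEM
t=6 i9,i10:st/mul ; 2-wide

PAIRS = 4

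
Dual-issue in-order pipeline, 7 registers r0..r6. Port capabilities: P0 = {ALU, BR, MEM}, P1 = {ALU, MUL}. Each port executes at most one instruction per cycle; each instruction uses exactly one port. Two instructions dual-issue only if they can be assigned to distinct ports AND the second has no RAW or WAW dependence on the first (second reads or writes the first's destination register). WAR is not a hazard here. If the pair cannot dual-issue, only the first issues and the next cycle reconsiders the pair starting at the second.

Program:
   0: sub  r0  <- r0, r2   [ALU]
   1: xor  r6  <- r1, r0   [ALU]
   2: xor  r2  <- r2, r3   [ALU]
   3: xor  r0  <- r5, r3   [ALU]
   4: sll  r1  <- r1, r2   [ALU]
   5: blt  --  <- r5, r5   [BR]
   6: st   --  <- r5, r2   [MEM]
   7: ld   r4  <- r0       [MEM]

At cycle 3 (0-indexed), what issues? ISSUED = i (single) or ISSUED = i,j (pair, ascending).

t=0 i0:sub ; RAW r0
t=1 i1/i2:xor/xor ; dual
t=2 i3/i4:xor/sll ; dual
t=3 i5:blt ; no-port BR/MEM
t=4 i6:st ; no-port MEM/MEM
t=5 i7:ld ; tail

ISSUED = 5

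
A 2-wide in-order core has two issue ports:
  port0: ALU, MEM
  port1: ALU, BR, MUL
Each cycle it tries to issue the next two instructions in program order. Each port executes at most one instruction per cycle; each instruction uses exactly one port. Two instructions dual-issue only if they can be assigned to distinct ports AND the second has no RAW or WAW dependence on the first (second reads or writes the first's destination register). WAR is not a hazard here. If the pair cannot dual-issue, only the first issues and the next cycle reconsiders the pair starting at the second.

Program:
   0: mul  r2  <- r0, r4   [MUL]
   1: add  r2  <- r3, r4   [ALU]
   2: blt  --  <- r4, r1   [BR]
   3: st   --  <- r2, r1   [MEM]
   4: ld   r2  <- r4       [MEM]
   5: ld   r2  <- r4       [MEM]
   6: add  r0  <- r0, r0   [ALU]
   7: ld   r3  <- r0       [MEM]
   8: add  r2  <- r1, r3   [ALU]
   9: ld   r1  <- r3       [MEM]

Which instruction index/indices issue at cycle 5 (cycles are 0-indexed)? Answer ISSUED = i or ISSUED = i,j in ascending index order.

ISSUED = 7

t=0 i0:mul.MUL ; WAW r2
t=1 i1/i2:add.ALU+blt.BR ; dual
t=2 i3:st.MEM ; no-port MEM/MEM
t=3 i4:ld.MEM ; no-port MEM/MEM
t=4 i5/i6:ld.MEM+add.ALU ; dual
t=5 i7:ld.MEM ; RAW r3
t=6 i8/i9:add.ALU+ld.MEM ; dual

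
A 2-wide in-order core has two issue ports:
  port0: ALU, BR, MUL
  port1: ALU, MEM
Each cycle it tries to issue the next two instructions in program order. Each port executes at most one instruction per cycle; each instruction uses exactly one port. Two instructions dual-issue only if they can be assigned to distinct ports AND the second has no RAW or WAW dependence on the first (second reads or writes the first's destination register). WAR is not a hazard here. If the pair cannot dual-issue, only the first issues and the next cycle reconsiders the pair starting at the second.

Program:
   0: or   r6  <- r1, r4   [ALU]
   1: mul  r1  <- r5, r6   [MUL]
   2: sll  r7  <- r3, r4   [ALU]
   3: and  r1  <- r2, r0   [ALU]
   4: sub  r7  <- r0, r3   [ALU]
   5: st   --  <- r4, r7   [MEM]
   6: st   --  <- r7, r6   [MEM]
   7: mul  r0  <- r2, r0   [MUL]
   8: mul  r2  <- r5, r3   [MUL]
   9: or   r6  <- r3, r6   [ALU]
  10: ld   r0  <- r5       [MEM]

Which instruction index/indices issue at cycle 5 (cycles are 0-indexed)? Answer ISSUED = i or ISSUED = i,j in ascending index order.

ISSUED = 8,9

c0: i0 or  RAW r6
c1: i1&i2 mul+sll  dual
c2: i3&i4 and+sub  dual
c3: i5 st  no-port MEM/MEM
c4: i6&i7 st+mul  dual
c5: i8&i9 mul+or  dual
c6: i10 ld  tail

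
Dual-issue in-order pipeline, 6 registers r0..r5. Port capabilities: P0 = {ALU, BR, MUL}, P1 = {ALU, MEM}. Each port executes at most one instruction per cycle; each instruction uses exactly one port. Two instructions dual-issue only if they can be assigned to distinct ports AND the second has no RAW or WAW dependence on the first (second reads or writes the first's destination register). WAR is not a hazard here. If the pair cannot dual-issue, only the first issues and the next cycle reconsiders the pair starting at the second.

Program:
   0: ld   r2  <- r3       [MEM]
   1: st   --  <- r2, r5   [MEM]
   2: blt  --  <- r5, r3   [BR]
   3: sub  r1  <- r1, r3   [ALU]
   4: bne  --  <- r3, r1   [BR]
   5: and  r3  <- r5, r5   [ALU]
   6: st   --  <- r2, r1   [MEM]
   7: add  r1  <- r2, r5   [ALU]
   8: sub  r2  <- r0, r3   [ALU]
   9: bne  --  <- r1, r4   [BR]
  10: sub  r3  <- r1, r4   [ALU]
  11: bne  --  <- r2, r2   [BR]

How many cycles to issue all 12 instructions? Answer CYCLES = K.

CYCLES = 7

0. ld @i0  | no-port MEM/MEM
1. st;blt @i1/i2  | pair
2. sub @i3  | RAW r1
3. bne;and @i4/i5  | pair
4. st;add @i6/i7  | pair
5. sub;bne @i8/i9  | pair
6. sub;bne @i10/i11  | pair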